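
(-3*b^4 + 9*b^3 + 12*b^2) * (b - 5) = -3*b^5 + 24*b^4 - 33*b^3 - 60*b^2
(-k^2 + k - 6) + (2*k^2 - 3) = k^2 + k - 9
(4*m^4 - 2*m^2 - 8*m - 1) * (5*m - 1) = 20*m^5 - 4*m^4 - 10*m^3 - 38*m^2 + 3*m + 1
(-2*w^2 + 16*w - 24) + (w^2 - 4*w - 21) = -w^2 + 12*w - 45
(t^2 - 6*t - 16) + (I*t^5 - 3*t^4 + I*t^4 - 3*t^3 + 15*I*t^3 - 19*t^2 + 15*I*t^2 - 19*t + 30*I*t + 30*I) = I*t^5 - 3*t^4 + I*t^4 - 3*t^3 + 15*I*t^3 - 18*t^2 + 15*I*t^2 - 25*t + 30*I*t - 16 + 30*I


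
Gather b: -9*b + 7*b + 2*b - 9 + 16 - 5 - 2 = 0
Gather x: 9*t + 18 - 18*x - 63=9*t - 18*x - 45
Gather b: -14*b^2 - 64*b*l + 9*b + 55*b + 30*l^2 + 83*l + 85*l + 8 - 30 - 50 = -14*b^2 + b*(64 - 64*l) + 30*l^2 + 168*l - 72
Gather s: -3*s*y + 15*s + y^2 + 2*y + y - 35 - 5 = s*(15 - 3*y) + y^2 + 3*y - 40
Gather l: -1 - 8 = -9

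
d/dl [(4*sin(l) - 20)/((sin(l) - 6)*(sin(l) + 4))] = 4*(10*sin(l) + cos(l)^2 - 35)*cos(l)/((sin(l) - 6)^2*(sin(l) + 4)^2)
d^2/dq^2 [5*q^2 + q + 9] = 10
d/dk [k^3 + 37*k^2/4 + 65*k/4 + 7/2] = 3*k^2 + 37*k/2 + 65/4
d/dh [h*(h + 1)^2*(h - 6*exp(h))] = (h + 1)*(-h*(h + 1)*(6*exp(h) - 1) + 2*h*(h - 6*exp(h)) + (h + 1)*(h - 6*exp(h)))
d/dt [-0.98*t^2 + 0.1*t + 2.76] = 0.1 - 1.96*t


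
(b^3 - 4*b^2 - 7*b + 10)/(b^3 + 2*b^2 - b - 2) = (b - 5)/(b + 1)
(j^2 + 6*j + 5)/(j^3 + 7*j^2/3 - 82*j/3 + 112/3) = 3*(j^2 + 6*j + 5)/(3*j^3 + 7*j^2 - 82*j + 112)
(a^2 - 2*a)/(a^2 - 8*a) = (a - 2)/(a - 8)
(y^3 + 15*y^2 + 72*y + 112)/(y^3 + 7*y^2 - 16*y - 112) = (y + 4)/(y - 4)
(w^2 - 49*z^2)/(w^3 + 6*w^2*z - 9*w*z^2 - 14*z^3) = (-w + 7*z)/(-w^2 + w*z + 2*z^2)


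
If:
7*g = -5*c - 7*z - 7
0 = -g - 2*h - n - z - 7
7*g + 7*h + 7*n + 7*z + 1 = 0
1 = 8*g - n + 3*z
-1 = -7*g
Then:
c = -77/20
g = 1/7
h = -48/7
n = 139/28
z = 45/28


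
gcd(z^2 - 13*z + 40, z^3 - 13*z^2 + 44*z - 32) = z - 8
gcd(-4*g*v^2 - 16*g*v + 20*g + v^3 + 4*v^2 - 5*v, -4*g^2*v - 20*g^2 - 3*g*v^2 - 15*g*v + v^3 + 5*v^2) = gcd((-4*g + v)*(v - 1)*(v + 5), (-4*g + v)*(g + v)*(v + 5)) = -4*g*v - 20*g + v^2 + 5*v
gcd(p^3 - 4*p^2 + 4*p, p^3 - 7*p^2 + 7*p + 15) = 1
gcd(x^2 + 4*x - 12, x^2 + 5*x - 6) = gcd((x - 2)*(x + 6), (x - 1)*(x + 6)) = x + 6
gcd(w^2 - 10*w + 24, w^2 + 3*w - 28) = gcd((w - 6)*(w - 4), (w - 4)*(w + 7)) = w - 4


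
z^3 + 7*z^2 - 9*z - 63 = (z - 3)*(z + 3)*(z + 7)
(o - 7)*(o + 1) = o^2 - 6*o - 7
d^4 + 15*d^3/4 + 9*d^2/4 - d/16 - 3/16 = (d - 1/4)*(d + 1/2)^2*(d + 3)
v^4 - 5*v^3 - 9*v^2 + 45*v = v*(v - 5)*(v - 3)*(v + 3)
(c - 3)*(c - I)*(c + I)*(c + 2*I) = c^4 - 3*c^3 + 2*I*c^3 + c^2 - 6*I*c^2 - 3*c + 2*I*c - 6*I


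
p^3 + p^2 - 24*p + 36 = (p - 3)*(p - 2)*(p + 6)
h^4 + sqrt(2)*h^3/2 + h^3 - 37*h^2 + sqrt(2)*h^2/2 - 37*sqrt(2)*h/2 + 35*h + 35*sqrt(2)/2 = (h - 5)*(h - 1)*(h + 7)*(h + sqrt(2)/2)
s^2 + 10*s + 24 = (s + 4)*(s + 6)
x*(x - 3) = x^2 - 3*x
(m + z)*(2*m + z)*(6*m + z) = 12*m^3 + 20*m^2*z + 9*m*z^2 + z^3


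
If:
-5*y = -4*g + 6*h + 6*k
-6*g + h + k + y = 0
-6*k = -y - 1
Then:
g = y/32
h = -47*y/48 - 1/6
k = y/6 + 1/6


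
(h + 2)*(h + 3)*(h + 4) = h^3 + 9*h^2 + 26*h + 24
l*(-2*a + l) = -2*a*l + l^2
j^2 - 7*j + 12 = (j - 4)*(j - 3)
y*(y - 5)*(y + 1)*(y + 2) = y^4 - 2*y^3 - 13*y^2 - 10*y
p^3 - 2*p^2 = p^2*(p - 2)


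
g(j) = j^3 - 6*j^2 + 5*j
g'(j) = 3*j^2 - 12*j + 5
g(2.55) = -9.68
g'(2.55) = -6.09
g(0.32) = 1.02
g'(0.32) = 1.47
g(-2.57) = -69.45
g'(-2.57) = 55.65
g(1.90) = -5.30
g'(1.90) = -6.97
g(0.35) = 1.06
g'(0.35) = 1.17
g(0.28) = 0.95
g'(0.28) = 1.88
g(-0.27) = -1.81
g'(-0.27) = 8.46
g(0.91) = 0.33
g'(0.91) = -3.44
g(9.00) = 288.00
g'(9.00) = 140.00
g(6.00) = 30.00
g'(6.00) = 41.00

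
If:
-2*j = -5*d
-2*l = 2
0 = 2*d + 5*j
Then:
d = 0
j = 0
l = -1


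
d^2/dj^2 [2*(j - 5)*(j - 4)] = 4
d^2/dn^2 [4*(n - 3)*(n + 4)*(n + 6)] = 24*n + 56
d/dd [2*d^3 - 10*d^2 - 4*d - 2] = 6*d^2 - 20*d - 4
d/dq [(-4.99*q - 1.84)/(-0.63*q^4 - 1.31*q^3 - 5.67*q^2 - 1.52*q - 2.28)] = (-9.4311*q^4 - 17.7106*q^3 - 35.5245*q^2 - 20.8656*q + 8.5804)/(0.3969*q^8 + 1.6506*q^7 + 8.8603*q^6 + 16.7706*q^5 + 39.0041*q^4 + 23.2104*q^3 + 28.1656*q^2 + 6.9312*q + 5.1984)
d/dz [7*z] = 7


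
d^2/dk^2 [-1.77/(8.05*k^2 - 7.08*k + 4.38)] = (229.40085*k^2 - 201.75876*k - 1.77*(16.1*k - 7.08)*(32.2*k - 14.16) + 124.81686)/(8.05*k^2 - 7.08*k + 4.38)^3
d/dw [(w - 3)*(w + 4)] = 2*w + 1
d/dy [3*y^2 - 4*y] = 6*y - 4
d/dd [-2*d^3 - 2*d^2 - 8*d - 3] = -6*d^2 - 4*d - 8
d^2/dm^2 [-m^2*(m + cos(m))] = m^2*cos(m) + 4*m*sin(m) - 6*m - 2*cos(m)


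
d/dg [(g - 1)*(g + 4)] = 2*g + 3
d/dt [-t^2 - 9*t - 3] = -2*t - 9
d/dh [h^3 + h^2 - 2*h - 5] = 3*h^2 + 2*h - 2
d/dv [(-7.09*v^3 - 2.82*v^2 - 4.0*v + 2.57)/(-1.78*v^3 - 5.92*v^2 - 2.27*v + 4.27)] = (36.9532*v^4 + 17.9486*v^3 - 94.3777*v^2 + 6.346*v - 11.2461)/(3.1684*v^6 + 21.0752*v^5 + 43.1276*v^4 + 11.6756*v^3 - 45.4039*v^2 - 19.3858*v + 18.2329)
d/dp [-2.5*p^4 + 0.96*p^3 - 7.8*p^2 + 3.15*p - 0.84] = -10.0*p^3 + 2.88*p^2 - 15.6*p + 3.15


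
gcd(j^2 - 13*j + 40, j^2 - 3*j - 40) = j - 8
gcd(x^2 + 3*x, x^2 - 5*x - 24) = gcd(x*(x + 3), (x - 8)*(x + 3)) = x + 3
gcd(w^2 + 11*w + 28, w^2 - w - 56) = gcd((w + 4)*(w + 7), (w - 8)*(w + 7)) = w + 7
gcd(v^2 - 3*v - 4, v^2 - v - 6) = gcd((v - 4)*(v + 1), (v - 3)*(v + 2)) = 1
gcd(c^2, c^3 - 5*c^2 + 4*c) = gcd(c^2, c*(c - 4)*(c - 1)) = c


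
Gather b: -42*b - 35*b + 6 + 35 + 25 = 66 - 77*b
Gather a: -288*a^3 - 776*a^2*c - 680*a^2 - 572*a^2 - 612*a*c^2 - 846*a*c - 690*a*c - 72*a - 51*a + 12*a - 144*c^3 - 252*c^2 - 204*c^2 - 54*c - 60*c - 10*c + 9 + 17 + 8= -288*a^3 + a^2*(-776*c - 1252) + a*(-612*c^2 - 1536*c - 111) - 144*c^3 - 456*c^2 - 124*c + 34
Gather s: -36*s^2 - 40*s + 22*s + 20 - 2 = -36*s^2 - 18*s + 18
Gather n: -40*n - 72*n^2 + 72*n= -72*n^2 + 32*n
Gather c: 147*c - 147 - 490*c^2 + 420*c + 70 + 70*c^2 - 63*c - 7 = -420*c^2 + 504*c - 84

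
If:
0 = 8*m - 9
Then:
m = 9/8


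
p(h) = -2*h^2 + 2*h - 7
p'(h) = 2 - 4*h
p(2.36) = -13.42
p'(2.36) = -7.44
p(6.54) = -79.46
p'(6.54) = -24.16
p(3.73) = -27.37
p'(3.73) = -12.92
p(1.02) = -7.04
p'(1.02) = -2.08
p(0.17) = -6.72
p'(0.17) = 1.32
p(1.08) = -7.17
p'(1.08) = -2.32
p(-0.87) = -10.25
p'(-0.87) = 5.48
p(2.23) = -12.49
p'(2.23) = -6.92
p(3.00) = -19.00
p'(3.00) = -10.00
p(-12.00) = -319.00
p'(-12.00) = 50.00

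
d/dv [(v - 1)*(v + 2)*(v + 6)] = 3*v^2 + 14*v + 4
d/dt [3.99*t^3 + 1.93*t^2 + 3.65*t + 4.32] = 11.97*t^2 + 3.86*t + 3.65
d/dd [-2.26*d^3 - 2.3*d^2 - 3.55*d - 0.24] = -6.78*d^2 - 4.6*d - 3.55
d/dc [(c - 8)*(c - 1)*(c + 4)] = 3*c^2 - 10*c - 28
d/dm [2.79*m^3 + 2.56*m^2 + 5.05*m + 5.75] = 8.37*m^2 + 5.12*m + 5.05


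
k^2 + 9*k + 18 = (k + 3)*(k + 6)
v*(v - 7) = v^2 - 7*v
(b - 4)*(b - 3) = b^2 - 7*b + 12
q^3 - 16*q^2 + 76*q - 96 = (q - 8)*(q - 6)*(q - 2)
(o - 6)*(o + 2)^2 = o^3 - 2*o^2 - 20*o - 24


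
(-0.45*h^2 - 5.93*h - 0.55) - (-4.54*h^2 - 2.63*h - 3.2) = 4.09*h^2 - 3.3*h + 2.65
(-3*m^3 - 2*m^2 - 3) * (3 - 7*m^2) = 21*m^5 + 14*m^4 - 9*m^3 + 15*m^2 - 9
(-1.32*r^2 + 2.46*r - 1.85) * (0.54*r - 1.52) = -0.7128*r^3 + 3.3348*r^2 - 4.7382*r + 2.812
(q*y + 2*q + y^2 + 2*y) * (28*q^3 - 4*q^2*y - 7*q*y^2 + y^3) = 28*q^4*y + 56*q^4 + 24*q^3*y^2 + 48*q^3*y - 11*q^2*y^3 - 22*q^2*y^2 - 6*q*y^4 - 12*q*y^3 + y^5 + 2*y^4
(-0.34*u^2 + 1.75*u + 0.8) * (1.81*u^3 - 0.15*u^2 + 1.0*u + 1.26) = -0.6154*u^5 + 3.2185*u^4 + 0.8455*u^3 + 1.2016*u^2 + 3.005*u + 1.008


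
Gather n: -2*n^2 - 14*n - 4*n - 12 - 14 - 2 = -2*n^2 - 18*n - 28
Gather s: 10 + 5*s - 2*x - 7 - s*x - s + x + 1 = s*(4 - x) - x + 4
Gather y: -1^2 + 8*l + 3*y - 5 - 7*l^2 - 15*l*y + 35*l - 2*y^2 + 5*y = -7*l^2 + 43*l - 2*y^2 + y*(8 - 15*l) - 6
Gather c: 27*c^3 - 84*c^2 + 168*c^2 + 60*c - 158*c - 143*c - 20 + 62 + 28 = 27*c^3 + 84*c^2 - 241*c + 70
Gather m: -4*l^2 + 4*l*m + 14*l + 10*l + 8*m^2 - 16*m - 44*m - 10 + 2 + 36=-4*l^2 + 24*l + 8*m^2 + m*(4*l - 60) + 28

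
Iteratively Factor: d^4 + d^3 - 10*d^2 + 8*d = (d - 1)*(d^3 + 2*d^2 - 8*d) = (d - 1)*(d + 4)*(d^2 - 2*d) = (d - 2)*(d - 1)*(d + 4)*(d)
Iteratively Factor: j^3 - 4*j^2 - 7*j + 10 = (j - 5)*(j^2 + j - 2) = (j - 5)*(j + 2)*(j - 1)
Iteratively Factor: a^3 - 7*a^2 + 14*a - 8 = (a - 1)*(a^2 - 6*a + 8) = (a - 4)*(a - 1)*(a - 2)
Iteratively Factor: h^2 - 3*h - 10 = (h - 5)*(h + 2)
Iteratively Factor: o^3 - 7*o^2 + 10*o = (o - 5)*(o^2 - 2*o) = (o - 5)*(o - 2)*(o)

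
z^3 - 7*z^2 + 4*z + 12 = (z - 6)*(z - 2)*(z + 1)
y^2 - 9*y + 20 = (y - 5)*(y - 4)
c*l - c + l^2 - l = (c + l)*(l - 1)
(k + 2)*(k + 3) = k^2 + 5*k + 6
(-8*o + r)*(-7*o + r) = 56*o^2 - 15*o*r + r^2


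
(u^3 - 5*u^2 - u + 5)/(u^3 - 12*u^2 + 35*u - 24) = (u^2 - 4*u - 5)/(u^2 - 11*u + 24)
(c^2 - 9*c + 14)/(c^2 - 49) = (c - 2)/(c + 7)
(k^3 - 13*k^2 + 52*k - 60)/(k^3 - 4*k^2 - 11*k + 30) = (k - 6)/(k + 3)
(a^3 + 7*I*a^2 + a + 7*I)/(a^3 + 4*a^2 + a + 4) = (a + 7*I)/(a + 4)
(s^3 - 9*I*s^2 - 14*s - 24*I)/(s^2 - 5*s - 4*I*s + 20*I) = (s^2 - 5*I*s + 6)/(s - 5)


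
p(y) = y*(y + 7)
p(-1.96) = -9.88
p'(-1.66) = 3.68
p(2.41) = 22.68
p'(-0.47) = 6.06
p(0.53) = 3.99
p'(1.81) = 10.62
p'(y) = 2*y + 7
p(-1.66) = -8.86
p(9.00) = 144.00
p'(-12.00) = -17.00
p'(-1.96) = 3.08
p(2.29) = 21.27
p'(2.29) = 11.58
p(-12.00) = 60.00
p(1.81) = 15.95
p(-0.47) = -3.07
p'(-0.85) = 5.30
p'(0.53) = 8.06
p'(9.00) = 25.00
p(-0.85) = -5.23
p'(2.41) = 11.82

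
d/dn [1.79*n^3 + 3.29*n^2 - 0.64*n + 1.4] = 5.37*n^2 + 6.58*n - 0.64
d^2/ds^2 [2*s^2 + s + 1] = 4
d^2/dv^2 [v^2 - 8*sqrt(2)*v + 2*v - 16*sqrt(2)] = 2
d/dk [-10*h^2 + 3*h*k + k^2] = 3*h + 2*k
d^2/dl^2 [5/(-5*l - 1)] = -250/(5*l + 1)^3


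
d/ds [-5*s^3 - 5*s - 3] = -15*s^2 - 5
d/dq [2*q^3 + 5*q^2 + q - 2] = 6*q^2 + 10*q + 1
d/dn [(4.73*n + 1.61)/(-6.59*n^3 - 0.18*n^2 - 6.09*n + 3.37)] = (62.3414*n^3 + 32.6811*n^2 + 0.579599999999999*n + 25.745)/(43.4281*n^6 + 2.3724*n^5 + 80.2986*n^4 - 42.2242*n^3 + 35.8749*n^2 - 41.0466*n + 11.3569)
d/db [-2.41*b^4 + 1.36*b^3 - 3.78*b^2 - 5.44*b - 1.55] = -9.64*b^3 + 4.08*b^2 - 7.56*b - 5.44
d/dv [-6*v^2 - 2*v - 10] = -12*v - 2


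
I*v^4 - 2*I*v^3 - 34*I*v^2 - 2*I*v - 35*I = (v - 7)*(v + 5)*(v + I)*(I*v + 1)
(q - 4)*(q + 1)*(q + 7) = q^3 + 4*q^2 - 25*q - 28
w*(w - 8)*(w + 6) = w^3 - 2*w^2 - 48*w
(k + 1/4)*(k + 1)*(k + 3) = k^3 + 17*k^2/4 + 4*k + 3/4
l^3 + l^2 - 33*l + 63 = (l - 3)^2*(l + 7)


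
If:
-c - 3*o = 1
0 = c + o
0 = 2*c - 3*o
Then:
No Solution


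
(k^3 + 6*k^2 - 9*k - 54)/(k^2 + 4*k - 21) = (k^2 + 9*k + 18)/(k + 7)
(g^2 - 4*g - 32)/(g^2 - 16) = (g - 8)/(g - 4)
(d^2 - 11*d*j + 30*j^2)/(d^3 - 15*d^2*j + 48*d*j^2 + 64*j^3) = (d^2 - 11*d*j + 30*j^2)/(d^3 - 15*d^2*j + 48*d*j^2 + 64*j^3)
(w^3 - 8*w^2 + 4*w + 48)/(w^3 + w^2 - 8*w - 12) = (w^2 - 10*w + 24)/(w^2 - w - 6)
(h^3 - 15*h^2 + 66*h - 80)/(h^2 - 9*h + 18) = (h^3 - 15*h^2 + 66*h - 80)/(h^2 - 9*h + 18)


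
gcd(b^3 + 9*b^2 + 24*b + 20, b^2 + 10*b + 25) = b + 5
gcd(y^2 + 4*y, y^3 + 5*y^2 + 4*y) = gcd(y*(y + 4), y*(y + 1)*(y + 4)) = y^2 + 4*y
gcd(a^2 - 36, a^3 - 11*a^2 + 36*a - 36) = a - 6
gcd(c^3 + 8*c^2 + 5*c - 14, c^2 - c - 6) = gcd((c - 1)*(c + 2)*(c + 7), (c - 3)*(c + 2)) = c + 2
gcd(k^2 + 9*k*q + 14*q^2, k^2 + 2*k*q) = k + 2*q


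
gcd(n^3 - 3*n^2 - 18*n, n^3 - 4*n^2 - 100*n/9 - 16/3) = n - 6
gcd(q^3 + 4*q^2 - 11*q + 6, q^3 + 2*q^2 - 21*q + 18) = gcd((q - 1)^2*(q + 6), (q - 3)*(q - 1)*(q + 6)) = q^2 + 5*q - 6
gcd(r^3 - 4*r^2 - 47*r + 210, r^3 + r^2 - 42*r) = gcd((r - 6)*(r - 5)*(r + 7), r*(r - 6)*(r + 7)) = r^2 + r - 42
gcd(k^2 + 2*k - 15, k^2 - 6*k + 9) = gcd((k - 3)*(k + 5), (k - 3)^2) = k - 3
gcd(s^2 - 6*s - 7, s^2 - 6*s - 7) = s^2 - 6*s - 7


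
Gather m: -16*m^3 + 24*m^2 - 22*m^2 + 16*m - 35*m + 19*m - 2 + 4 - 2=-16*m^3 + 2*m^2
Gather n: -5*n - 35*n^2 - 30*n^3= -30*n^3 - 35*n^2 - 5*n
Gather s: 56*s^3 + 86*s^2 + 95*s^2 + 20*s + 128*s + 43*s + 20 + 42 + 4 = 56*s^3 + 181*s^2 + 191*s + 66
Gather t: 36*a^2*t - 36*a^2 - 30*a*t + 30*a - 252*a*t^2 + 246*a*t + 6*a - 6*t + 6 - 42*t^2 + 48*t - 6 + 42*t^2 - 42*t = -36*a^2 - 252*a*t^2 + 36*a + t*(36*a^2 + 216*a)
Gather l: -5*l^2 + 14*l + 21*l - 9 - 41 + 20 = -5*l^2 + 35*l - 30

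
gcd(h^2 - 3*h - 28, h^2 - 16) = h + 4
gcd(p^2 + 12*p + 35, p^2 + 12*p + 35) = p^2 + 12*p + 35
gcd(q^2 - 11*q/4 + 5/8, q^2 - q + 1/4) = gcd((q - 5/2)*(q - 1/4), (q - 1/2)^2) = 1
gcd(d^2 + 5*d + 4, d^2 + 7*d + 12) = d + 4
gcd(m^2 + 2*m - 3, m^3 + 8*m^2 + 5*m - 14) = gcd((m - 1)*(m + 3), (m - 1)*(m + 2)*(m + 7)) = m - 1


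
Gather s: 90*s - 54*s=36*s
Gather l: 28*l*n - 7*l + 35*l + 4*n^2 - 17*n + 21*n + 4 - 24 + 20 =l*(28*n + 28) + 4*n^2 + 4*n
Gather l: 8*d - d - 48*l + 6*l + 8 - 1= 7*d - 42*l + 7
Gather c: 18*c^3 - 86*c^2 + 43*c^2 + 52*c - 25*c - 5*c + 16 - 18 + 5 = 18*c^3 - 43*c^2 + 22*c + 3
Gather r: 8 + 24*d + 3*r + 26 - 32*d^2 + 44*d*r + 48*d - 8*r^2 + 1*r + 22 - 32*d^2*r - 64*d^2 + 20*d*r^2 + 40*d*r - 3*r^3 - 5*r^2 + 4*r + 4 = -96*d^2 + 72*d - 3*r^3 + r^2*(20*d - 13) + r*(-32*d^2 + 84*d + 8) + 60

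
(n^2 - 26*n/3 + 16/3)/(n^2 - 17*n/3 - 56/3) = (3*n - 2)/(3*n + 7)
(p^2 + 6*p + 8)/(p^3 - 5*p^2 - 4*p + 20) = (p + 4)/(p^2 - 7*p + 10)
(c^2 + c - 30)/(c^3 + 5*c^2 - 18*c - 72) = (c - 5)/(c^2 - c - 12)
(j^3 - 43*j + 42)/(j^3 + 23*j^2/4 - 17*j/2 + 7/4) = 4*(j - 6)/(4*j - 1)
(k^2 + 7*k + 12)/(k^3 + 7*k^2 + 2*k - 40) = (k + 3)/(k^2 + 3*k - 10)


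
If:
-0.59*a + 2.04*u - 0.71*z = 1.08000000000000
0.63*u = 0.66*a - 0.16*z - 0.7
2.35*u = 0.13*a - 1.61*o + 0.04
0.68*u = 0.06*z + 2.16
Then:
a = 5.44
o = -4.70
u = 3.54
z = 4.13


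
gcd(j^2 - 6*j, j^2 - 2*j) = j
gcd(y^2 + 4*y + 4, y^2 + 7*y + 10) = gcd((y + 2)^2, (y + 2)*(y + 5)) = y + 2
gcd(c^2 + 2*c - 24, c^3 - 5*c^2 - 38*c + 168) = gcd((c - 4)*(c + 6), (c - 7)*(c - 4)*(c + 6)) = c^2 + 2*c - 24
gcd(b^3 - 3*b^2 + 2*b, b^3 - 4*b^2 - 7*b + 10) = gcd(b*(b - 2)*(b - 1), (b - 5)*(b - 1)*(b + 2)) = b - 1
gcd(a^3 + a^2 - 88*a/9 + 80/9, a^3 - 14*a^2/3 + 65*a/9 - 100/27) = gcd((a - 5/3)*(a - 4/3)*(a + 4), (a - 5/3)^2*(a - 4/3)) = a^2 - 3*a + 20/9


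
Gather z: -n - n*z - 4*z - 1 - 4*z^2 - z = -n - 4*z^2 + z*(-n - 5) - 1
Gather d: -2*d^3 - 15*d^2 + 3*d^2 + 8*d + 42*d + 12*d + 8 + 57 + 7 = -2*d^3 - 12*d^2 + 62*d + 72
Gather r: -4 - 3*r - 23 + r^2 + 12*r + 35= r^2 + 9*r + 8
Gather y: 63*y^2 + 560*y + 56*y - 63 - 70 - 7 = 63*y^2 + 616*y - 140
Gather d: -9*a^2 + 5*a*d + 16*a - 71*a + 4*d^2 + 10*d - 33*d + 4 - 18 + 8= -9*a^2 - 55*a + 4*d^2 + d*(5*a - 23) - 6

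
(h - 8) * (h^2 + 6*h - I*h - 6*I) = h^3 - 2*h^2 - I*h^2 - 48*h + 2*I*h + 48*I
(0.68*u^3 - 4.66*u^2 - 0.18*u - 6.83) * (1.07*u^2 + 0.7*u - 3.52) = 0.7276*u^5 - 4.5102*u^4 - 5.8482*u^3 + 8.9691*u^2 - 4.1474*u + 24.0416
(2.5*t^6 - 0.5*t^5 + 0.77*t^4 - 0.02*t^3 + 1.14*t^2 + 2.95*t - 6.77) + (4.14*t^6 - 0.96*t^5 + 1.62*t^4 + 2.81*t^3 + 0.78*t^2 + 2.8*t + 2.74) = 6.64*t^6 - 1.46*t^5 + 2.39*t^4 + 2.79*t^3 + 1.92*t^2 + 5.75*t - 4.03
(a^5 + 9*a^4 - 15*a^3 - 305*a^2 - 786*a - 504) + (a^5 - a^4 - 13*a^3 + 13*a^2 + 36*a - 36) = 2*a^5 + 8*a^4 - 28*a^3 - 292*a^2 - 750*a - 540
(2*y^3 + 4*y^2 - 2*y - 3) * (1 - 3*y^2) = -6*y^5 - 12*y^4 + 8*y^3 + 13*y^2 - 2*y - 3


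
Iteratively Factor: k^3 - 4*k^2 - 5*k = (k - 5)*(k^2 + k) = k*(k - 5)*(k + 1)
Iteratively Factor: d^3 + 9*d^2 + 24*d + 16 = (d + 4)*(d^2 + 5*d + 4) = (d + 4)^2*(d + 1)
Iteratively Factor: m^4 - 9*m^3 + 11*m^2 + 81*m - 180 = (m - 4)*(m^3 - 5*m^2 - 9*m + 45) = (m - 4)*(m + 3)*(m^2 - 8*m + 15) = (m - 4)*(m - 3)*(m + 3)*(m - 5)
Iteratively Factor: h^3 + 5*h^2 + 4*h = (h + 4)*(h^2 + h) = (h + 1)*(h + 4)*(h)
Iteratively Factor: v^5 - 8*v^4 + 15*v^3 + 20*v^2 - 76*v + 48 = (v + 2)*(v^4 - 10*v^3 + 35*v^2 - 50*v + 24) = (v - 1)*(v + 2)*(v^3 - 9*v^2 + 26*v - 24) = (v - 3)*(v - 1)*(v + 2)*(v^2 - 6*v + 8) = (v - 3)*(v - 2)*(v - 1)*(v + 2)*(v - 4)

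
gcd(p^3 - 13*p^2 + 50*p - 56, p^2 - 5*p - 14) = p - 7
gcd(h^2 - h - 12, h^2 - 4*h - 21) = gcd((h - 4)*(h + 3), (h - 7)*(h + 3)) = h + 3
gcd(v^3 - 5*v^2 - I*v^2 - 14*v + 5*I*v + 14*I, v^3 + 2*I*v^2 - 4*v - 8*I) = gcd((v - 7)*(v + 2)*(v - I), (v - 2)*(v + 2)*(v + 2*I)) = v + 2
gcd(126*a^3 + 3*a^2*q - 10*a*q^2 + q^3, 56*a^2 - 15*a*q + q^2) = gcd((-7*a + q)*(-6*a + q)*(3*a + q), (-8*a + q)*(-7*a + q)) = -7*a + q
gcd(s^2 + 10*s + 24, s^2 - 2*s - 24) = s + 4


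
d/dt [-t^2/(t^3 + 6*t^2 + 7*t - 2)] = t*(t^3 - 7*t + 4)/(t^6 + 12*t^5 + 50*t^4 + 80*t^3 + 25*t^2 - 28*t + 4)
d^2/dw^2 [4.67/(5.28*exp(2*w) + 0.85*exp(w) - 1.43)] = (4.67*(10.56*exp(w) + 0.85)*(21.12*exp(w) + 1.7)*exp(w) - (98.6304*exp(w) + 3.9695)*(5.28*exp(2*w) + 0.85*exp(w) - 1.43))*exp(w)/(5.28*exp(2*w) + 0.85*exp(w) - 1.43)^3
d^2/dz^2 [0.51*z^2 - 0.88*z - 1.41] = 1.02000000000000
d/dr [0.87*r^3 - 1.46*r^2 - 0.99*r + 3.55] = 2.61*r^2 - 2.92*r - 0.99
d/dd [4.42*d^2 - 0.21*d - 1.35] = 8.84*d - 0.21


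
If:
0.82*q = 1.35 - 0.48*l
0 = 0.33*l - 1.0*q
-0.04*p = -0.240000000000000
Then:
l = 1.80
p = 6.00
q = 0.59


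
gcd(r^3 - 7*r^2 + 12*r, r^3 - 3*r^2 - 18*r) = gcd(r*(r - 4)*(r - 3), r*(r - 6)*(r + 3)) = r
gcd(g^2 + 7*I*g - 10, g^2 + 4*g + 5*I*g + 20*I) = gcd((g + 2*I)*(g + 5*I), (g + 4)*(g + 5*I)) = g + 5*I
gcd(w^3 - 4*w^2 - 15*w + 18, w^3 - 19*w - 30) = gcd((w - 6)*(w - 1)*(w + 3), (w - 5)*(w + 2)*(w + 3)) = w + 3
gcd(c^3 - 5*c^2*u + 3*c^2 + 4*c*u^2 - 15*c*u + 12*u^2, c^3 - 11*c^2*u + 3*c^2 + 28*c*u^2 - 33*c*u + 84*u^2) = -c^2 + 4*c*u - 3*c + 12*u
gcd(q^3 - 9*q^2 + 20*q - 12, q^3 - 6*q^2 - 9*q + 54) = q - 6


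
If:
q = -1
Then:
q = -1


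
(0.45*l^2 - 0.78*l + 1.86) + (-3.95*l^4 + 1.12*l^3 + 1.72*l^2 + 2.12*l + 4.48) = -3.95*l^4 + 1.12*l^3 + 2.17*l^2 + 1.34*l + 6.34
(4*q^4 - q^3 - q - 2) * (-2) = -8*q^4 + 2*q^3 + 2*q + 4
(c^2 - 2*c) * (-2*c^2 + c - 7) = -2*c^4 + 5*c^3 - 9*c^2 + 14*c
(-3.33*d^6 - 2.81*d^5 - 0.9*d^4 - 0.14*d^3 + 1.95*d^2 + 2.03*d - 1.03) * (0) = 0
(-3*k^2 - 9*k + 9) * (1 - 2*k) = 6*k^3 + 15*k^2 - 27*k + 9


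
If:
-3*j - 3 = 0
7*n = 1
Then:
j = -1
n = 1/7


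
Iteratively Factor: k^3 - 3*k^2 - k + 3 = (k - 1)*(k^2 - 2*k - 3) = (k - 1)*(k + 1)*(k - 3)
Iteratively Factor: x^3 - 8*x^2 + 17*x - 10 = (x - 5)*(x^2 - 3*x + 2) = (x - 5)*(x - 1)*(x - 2)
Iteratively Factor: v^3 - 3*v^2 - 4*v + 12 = (v - 2)*(v^2 - v - 6) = (v - 3)*(v - 2)*(v + 2)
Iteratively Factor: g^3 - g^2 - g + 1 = (g - 1)*(g^2 - 1) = (g - 1)^2*(g + 1)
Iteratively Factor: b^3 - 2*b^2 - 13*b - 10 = (b + 1)*(b^2 - 3*b - 10) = (b + 1)*(b + 2)*(b - 5)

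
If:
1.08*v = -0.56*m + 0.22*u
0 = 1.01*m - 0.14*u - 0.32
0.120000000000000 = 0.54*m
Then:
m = 0.22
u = -0.68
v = -0.25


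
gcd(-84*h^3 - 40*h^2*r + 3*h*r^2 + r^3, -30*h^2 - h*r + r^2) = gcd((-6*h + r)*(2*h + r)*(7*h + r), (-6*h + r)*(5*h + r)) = -6*h + r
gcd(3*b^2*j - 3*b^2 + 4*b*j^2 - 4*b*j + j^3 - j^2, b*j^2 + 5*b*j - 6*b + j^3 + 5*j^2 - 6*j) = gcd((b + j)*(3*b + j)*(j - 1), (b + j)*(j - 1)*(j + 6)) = b*j - b + j^2 - j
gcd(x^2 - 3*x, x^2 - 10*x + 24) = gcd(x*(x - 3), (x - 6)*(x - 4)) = 1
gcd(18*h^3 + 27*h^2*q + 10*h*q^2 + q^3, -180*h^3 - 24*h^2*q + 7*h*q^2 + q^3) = 6*h + q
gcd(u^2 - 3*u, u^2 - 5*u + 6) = u - 3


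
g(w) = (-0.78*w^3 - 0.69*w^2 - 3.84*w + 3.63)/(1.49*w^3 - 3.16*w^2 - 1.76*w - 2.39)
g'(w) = (-4.47*w^2 + 6.32*w + 1.76)*(-0.78*w^3 - 0.69*w^2 - 3.84*w + 3.63)/(1.49*w^3 - 3.16*w^2 - 1.76*w - 2.39)^2 + (-2.34*w^2 - 1.38*w - 3.84)/(1.49*w^3 - 3.16*w^2 - 1.76*w - 2.39)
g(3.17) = -5.21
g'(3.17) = 11.46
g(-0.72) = -1.91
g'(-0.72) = -1.71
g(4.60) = -1.54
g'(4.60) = 0.57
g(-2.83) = -0.47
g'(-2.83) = -0.10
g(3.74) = -2.47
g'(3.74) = 2.02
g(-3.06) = -0.45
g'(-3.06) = -0.08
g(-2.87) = -0.47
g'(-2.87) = -0.10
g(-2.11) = -0.60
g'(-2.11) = -0.28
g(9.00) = -0.81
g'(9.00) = 0.05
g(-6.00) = -0.40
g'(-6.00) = 0.00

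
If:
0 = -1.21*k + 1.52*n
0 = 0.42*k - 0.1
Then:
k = 0.24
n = 0.19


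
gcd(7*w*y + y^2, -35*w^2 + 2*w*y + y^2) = 7*w + y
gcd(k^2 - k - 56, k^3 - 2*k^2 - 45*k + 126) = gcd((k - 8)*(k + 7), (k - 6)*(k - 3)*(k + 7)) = k + 7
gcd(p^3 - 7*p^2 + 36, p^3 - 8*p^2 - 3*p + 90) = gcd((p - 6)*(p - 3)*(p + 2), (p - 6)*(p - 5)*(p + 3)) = p - 6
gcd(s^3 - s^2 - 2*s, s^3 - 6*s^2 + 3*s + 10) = s^2 - s - 2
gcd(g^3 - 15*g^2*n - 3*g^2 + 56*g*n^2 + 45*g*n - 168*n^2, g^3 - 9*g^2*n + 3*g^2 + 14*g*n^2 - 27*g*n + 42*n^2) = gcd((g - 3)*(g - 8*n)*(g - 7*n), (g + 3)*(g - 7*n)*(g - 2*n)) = g - 7*n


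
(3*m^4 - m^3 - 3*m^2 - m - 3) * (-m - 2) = -3*m^5 - 5*m^4 + 5*m^3 + 7*m^2 + 5*m + 6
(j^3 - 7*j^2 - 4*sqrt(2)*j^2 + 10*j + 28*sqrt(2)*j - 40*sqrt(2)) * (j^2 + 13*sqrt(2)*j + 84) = j^5 - 7*j^4 + 9*sqrt(2)*j^4 - 63*sqrt(2)*j^3 - 10*j^3 - 246*sqrt(2)*j^2 + 140*j^2 - 200*j + 2352*sqrt(2)*j - 3360*sqrt(2)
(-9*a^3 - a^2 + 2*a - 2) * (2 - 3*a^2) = 27*a^5 + 3*a^4 - 24*a^3 + 4*a^2 + 4*a - 4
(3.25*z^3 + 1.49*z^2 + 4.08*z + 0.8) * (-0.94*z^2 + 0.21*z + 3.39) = -3.055*z^5 - 0.7181*z^4 + 7.4952*z^3 + 5.1559*z^2 + 13.9992*z + 2.712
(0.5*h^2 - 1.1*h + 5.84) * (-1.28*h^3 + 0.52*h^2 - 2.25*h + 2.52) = -0.64*h^5 + 1.668*h^4 - 9.1722*h^3 + 6.7718*h^2 - 15.912*h + 14.7168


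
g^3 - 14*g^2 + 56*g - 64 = (g - 8)*(g - 4)*(g - 2)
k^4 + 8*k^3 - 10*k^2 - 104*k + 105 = (k - 3)*(k - 1)*(k + 5)*(k + 7)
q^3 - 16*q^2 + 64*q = q*(q - 8)^2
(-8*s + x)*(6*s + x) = -48*s^2 - 2*s*x + x^2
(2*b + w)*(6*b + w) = 12*b^2 + 8*b*w + w^2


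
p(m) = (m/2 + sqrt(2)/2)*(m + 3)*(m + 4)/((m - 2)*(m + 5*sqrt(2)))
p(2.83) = 10.28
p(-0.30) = -0.36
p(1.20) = -4.31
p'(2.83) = -7.74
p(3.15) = 8.54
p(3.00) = 9.20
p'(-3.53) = 0.00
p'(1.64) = -43.11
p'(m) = -(m/2 + sqrt(2)/2)*(m + 3)*(m + 4)/((m - 2)*(m + 5*sqrt(2))^2) + (m/2 + sqrt(2)/2)*(m + 3)/((m - 2)*(m + 5*sqrt(2))) + (m/2 + sqrt(2)/2)*(m + 4)/((m - 2)*(m + 5*sqrt(2))) - (m/2 + sqrt(2)/2)*(m + 3)*(m + 4)/((m - 2)^2*(m + 5*sqrt(2))) + (m + 3)*(m + 4)/(2*(m - 2)*(m + 5*sqrt(2))) = (-(m - 2)*(m + 3)*(m + 4)*(m + sqrt(2)) + (m - 2)*(m + 5*sqrt(2))*((m + 3)*(m + 4) + (m + 3)*(m + sqrt(2)) + (m + 4)*(m + sqrt(2))) - (m + 3)*(m + 4)*(m + sqrt(2))*(m + 5*sqrt(2)))/(2*(m - 2)^2*(m + 5*sqrt(2))^2)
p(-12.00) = -5.52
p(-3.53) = -0.01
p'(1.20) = -8.38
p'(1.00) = -5.21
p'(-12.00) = 0.31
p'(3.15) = -3.81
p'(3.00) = -5.18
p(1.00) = -2.99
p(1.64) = -12.74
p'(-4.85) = -0.41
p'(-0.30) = -0.65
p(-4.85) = 0.18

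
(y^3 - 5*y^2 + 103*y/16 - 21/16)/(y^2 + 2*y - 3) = (16*y^3 - 80*y^2 + 103*y - 21)/(16*(y^2 + 2*y - 3))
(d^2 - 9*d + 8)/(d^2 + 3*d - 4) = (d - 8)/(d + 4)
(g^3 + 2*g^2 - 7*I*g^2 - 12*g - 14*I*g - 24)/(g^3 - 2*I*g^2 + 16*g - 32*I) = (g^2 + g*(2 - 3*I) - 6*I)/(g^2 + 2*I*g + 8)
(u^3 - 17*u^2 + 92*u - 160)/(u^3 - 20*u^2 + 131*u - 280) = (u - 4)/(u - 7)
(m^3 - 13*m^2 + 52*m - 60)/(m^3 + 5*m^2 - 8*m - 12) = (m^2 - 11*m + 30)/(m^2 + 7*m + 6)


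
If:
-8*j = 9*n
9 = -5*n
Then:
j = 81/40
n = -9/5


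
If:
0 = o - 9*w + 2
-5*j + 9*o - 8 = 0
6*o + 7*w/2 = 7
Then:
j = 88/575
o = 112/115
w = 38/115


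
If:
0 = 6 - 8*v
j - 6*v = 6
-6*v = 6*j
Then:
No Solution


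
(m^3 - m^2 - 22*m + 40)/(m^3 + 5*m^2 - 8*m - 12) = (m^2 + m - 20)/(m^2 + 7*m + 6)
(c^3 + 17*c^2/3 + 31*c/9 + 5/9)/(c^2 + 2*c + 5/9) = (3*c^2 + 16*c + 5)/(3*c + 5)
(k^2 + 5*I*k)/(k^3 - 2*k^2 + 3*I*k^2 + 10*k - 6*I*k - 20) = k/(k^2 - 2*k*(1 + I) + 4*I)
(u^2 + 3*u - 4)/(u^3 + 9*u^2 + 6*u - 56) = (u - 1)/(u^2 + 5*u - 14)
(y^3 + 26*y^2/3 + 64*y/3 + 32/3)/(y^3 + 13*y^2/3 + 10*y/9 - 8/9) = 3*(y + 4)/(3*y - 1)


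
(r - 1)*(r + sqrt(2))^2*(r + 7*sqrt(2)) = r^4 - r^3 + 9*sqrt(2)*r^3 - 9*sqrt(2)*r^2 + 30*r^2 - 30*r + 14*sqrt(2)*r - 14*sqrt(2)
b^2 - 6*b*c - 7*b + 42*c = (b - 7)*(b - 6*c)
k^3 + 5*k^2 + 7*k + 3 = (k + 1)^2*(k + 3)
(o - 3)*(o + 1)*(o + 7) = o^3 + 5*o^2 - 17*o - 21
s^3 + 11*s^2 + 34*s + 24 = (s + 1)*(s + 4)*(s + 6)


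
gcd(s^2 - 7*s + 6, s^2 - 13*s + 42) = s - 6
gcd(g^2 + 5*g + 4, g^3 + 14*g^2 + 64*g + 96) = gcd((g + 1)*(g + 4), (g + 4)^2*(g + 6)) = g + 4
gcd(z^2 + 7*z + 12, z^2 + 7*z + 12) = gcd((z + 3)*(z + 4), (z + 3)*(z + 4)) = z^2 + 7*z + 12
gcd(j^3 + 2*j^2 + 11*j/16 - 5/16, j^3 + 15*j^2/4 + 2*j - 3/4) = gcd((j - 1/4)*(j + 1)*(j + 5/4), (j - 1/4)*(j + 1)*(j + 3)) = j^2 + 3*j/4 - 1/4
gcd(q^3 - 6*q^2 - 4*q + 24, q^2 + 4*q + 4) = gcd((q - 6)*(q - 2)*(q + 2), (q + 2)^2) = q + 2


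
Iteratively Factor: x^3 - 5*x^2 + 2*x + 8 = (x - 4)*(x^2 - x - 2) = (x - 4)*(x + 1)*(x - 2)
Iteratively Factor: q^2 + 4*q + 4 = (q + 2)*(q + 2)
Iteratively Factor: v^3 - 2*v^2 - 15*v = (v)*(v^2 - 2*v - 15) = v*(v - 5)*(v + 3)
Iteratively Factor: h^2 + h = (h)*(h + 1)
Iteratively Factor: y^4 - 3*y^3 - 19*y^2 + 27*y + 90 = (y + 3)*(y^3 - 6*y^2 - y + 30) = (y + 2)*(y + 3)*(y^2 - 8*y + 15) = (y - 3)*(y + 2)*(y + 3)*(y - 5)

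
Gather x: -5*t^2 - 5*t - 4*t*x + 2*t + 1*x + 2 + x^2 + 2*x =-5*t^2 - 3*t + x^2 + x*(3 - 4*t) + 2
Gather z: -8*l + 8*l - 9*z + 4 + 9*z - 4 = 0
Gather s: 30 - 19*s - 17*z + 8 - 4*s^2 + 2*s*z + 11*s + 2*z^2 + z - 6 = -4*s^2 + s*(2*z - 8) + 2*z^2 - 16*z + 32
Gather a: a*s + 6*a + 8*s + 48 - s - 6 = a*(s + 6) + 7*s + 42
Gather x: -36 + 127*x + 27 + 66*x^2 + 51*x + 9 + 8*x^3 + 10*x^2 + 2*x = 8*x^3 + 76*x^2 + 180*x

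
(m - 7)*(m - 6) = m^2 - 13*m + 42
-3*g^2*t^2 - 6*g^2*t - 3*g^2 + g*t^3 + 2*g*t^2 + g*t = (-3*g + t)*(t + 1)*(g*t + g)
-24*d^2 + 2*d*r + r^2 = (-4*d + r)*(6*d + r)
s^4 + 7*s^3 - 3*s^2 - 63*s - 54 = (s - 3)*(s + 1)*(s + 3)*(s + 6)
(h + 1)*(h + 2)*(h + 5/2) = h^3 + 11*h^2/2 + 19*h/2 + 5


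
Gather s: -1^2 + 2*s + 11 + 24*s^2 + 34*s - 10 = 24*s^2 + 36*s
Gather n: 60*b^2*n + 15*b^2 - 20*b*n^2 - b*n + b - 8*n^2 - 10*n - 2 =15*b^2 + b + n^2*(-20*b - 8) + n*(60*b^2 - b - 10) - 2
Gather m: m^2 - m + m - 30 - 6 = m^2 - 36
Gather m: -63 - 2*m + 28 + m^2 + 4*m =m^2 + 2*m - 35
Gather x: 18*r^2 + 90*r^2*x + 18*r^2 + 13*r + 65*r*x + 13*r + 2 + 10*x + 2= 36*r^2 + 26*r + x*(90*r^2 + 65*r + 10) + 4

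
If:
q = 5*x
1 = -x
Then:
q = -5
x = -1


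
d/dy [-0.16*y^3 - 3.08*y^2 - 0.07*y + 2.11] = -0.48*y^2 - 6.16*y - 0.07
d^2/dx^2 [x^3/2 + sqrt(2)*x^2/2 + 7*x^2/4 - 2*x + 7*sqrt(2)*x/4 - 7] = 3*x + sqrt(2) + 7/2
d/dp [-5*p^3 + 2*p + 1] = 2 - 15*p^2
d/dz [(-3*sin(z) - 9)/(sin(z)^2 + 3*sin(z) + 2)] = 3*(sin(z)^2 + 6*sin(z) + 7)*cos(z)/(sin(z)^2 + 3*sin(z) + 2)^2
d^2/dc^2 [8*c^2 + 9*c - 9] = 16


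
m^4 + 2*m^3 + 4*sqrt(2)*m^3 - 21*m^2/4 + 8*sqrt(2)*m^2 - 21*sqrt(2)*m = m*(m - 3/2)*(m + 7/2)*(m + 4*sqrt(2))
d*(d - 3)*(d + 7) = d^3 + 4*d^2 - 21*d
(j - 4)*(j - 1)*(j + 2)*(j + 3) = j^4 - 15*j^2 - 10*j + 24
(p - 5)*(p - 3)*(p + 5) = p^3 - 3*p^2 - 25*p + 75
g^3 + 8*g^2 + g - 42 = (g - 2)*(g + 3)*(g + 7)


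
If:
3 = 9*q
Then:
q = 1/3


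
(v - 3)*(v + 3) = v^2 - 9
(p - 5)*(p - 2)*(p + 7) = p^3 - 39*p + 70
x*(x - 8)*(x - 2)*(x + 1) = x^4 - 9*x^3 + 6*x^2 + 16*x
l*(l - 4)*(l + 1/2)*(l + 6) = l^4 + 5*l^3/2 - 23*l^2 - 12*l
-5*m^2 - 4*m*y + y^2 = (-5*m + y)*(m + y)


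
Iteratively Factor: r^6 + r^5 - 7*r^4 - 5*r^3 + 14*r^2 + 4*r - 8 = (r - 2)*(r^5 + 3*r^4 - r^3 - 7*r^2 + 4) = (r - 2)*(r - 1)*(r^4 + 4*r^3 + 3*r^2 - 4*r - 4) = (r - 2)*(r - 1)*(r + 1)*(r^3 + 3*r^2 - 4) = (r - 2)*(r - 1)*(r + 1)*(r + 2)*(r^2 + r - 2) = (r - 2)*(r - 1)*(r + 1)*(r + 2)^2*(r - 1)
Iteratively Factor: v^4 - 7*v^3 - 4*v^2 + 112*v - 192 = (v - 3)*(v^3 - 4*v^2 - 16*v + 64) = (v - 3)*(v + 4)*(v^2 - 8*v + 16) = (v - 4)*(v - 3)*(v + 4)*(v - 4)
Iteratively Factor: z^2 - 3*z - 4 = (z + 1)*(z - 4)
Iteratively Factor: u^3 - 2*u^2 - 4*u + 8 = (u + 2)*(u^2 - 4*u + 4) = (u - 2)*(u + 2)*(u - 2)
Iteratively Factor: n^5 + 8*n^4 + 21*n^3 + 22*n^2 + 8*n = (n + 4)*(n^4 + 4*n^3 + 5*n^2 + 2*n) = (n + 1)*(n + 4)*(n^3 + 3*n^2 + 2*n) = (n + 1)*(n + 2)*(n + 4)*(n^2 + n) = (n + 1)^2*(n + 2)*(n + 4)*(n)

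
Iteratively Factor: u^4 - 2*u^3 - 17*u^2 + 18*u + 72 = (u + 3)*(u^3 - 5*u^2 - 2*u + 24) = (u - 4)*(u + 3)*(u^2 - u - 6) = (u - 4)*(u - 3)*(u + 3)*(u + 2)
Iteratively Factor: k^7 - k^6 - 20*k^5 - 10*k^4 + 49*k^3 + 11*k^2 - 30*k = (k)*(k^6 - k^5 - 20*k^4 - 10*k^3 + 49*k^2 + 11*k - 30) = k*(k - 1)*(k^5 - 20*k^3 - 30*k^2 + 19*k + 30) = k*(k - 1)*(k + 1)*(k^4 - k^3 - 19*k^2 - 11*k + 30) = k*(k - 1)*(k + 1)*(k + 2)*(k^3 - 3*k^2 - 13*k + 15) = k*(k - 5)*(k - 1)*(k + 1)*(k + 2)*(k^2 + 2*k - 3) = k*(k - 5)*(k - 1)*(k + 1)*(k + 2)*(k + 3)*(k - 1)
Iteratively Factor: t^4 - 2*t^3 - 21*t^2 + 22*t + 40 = (t - 5)*(t^3 + 3*t^2 - 6*t - 8) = (t - 5)*(t - 2)*(t^2 + 5*t + 4) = (t - 5)*(t - 2)*(t + 4)*(t + 1)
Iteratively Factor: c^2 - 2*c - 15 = (c + 3)*(c - 5)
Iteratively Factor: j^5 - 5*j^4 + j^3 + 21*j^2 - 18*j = (j + 2)*(j^4 - 7*j^3 + 15*j^2 - 9*j) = j*(j + 2)*(j^3 - 7*j^2 + 15*j - 9) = j*(j - 1)*(j + 2)*(j^2 - 6*j + 9) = j*(j - 3)*(j - 1)*(j + 2)*(j - 3)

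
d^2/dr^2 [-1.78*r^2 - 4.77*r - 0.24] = -3.56000000000000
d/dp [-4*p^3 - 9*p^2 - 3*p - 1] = -12*p^2 - 18*p - 3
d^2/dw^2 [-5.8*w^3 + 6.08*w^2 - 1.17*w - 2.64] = 12.16 - 34.8*w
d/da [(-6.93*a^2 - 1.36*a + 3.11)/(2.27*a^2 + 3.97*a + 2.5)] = (-24.4249*a^2 - 48.7694*a - 15.7467)/(5.1529*a^4 + 18.0238*a^3 + 27.1109*a^2 + 19.85*a + 6.25)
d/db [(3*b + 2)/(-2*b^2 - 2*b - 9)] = (6*b^2 + 8*b - 23)/(4*b^4 + 8*b^3 + 40*b^2 + 36*b + 81)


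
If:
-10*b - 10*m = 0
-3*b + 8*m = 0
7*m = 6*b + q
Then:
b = 0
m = 0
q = 0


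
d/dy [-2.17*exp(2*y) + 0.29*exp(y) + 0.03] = (0.29 - 4.34*exp(y))*exp(y)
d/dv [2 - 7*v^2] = -14*v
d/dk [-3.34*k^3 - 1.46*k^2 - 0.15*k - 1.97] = -10.02*k^2 - 2.92*k - 0.15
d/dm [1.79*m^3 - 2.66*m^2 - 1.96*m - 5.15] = 5.37*m^2 - 5.32*m - 1.96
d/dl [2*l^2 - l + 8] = 4*l - 1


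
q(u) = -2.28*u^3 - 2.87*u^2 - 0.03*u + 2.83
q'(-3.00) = -44.37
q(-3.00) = 38.65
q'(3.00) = -78.81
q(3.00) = -84.65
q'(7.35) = -411.73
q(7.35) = -1057.74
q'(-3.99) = -86.02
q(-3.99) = 102.09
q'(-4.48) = -111.60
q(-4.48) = 150.37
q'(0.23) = -1.71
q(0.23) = 2.64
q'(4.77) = -183.04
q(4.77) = -310.07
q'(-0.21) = 0.87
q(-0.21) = 2.73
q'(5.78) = -261.72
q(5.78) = -533.49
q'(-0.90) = -0.40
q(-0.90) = 2.19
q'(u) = -6.84*u^2 - 5.74*u - 0.03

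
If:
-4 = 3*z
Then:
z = -4/3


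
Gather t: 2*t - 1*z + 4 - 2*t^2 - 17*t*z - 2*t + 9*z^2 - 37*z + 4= -2*t^2 - 17*t*z + 9*z^2 - 38*z + 8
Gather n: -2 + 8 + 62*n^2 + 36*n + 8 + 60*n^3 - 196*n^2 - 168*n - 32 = 60*n^3 - 134*n^2 - 132*n - 18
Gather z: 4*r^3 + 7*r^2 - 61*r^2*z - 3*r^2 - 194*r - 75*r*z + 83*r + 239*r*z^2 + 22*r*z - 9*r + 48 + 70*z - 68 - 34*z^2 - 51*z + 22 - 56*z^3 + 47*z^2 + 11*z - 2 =4*r^3 + 4*r^2 - 120*r - 56*z^3 + z^2*(239*r + 13) + z*(-61*r^2 - 53*r + 30)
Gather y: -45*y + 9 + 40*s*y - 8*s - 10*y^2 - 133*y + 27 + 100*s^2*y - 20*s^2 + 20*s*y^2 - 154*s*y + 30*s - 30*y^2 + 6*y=-20*s^2 + 22*s + y^2*(20*s - 40) + y*(100*s^2 - 114*s - 172) + 36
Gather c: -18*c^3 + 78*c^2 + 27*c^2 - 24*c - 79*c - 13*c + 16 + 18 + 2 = -18*c^3 + 105*c^2 - 116*c + 36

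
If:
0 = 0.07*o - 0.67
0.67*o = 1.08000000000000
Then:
No Solution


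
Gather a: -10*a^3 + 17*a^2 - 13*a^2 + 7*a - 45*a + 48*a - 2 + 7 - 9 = -10*a^3 + 4*a^2 + 10*a - 4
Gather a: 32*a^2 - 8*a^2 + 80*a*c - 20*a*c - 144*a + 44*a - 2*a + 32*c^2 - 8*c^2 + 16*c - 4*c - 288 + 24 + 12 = 24*a^2 + a*(60*c - 102) + 24*c^2 + 12*c - 252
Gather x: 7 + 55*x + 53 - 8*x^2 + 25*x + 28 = -8*x^2 + 80*x + 88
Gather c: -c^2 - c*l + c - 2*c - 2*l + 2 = -c^2 + c*(-l - 1) - 2*l + 2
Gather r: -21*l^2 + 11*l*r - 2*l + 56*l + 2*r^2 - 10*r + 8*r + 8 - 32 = -21*l^2 + 54*l + 2*r^2 + r*(11*l - 2) - 24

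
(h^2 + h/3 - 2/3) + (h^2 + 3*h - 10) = 2*h^2 + 10*h/3 - 32/3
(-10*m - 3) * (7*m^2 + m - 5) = -70*m^3 - 31*m^2 + 47*m + 15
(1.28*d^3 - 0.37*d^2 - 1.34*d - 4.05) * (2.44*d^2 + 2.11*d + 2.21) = 3.1232*d^5 + 1.798*d^4 - 1.2215*d^3 - 13.5271*d^2 - 11.5069*d - 8.9505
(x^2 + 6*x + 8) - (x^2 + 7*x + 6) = 2 - x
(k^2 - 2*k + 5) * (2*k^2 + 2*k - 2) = 2*k^4 - 2*k^3 + 4*k^2 + 14*k - 10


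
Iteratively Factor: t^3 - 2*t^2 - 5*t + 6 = (t + 2)*(t^2 - 4*t + 3) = (t - 1)*(t + 2)*(t - 3)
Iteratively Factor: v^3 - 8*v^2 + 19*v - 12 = (v - 4)*(v^2 - 4*v + 3) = (v - 4)*(v - 3)*(v - 1)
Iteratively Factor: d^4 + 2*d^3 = (d + 2)*(d^3) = d*(d + 2)*(d^2) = d^2*(d + 2)*(d)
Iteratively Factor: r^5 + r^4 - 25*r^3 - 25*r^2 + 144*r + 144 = (r - 4)*(r^4 + 5*r^3 - 5*r^2 - 45*r - 36) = (r - 4)*(r + 4)*(r^3 + r^2 - 9*r - 9) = (r - 4)*(r - 3)*(r + 4)*(r^2 + 4*r + 3) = (r - 4)*(r - 3)*(r + 3)*(r + 4)*(r + 1)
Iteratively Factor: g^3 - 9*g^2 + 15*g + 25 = (g - 5)*(g^2 - 4*g - 5) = (g - 5)*(g + 1)*(g - 5)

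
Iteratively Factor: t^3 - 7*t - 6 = (t + 2)*(t^2 - 2*t - 3) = (t + 1)*(t + 2)*(t - 3)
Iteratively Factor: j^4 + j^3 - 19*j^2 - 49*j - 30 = (j + 3)*(j^3 - 2*j^2 - 13*j - 10) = (j + 1)*(j + 3)*(j^2 - 3*j - 10) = (j + 1)*(j + 2)*(j + 3)*(j - 5)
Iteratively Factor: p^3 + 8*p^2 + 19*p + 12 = (p + 3)*(p^2 + 5*p + 4) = (p + 1)*(p + 3)*(p + 4)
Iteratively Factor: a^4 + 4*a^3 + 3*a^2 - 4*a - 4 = (a - 1)*(a^3 + 5*a^2 + 8*a + 4) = (a - 1)*(a + 2)*(a^2 + 3*a + 2) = (a - 1)*(a + 1)*(a + 2)*(a + 2)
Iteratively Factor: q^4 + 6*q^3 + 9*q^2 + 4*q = (q + 1)*(q^3 + 5*q^2 + 4*q) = q*(q + 1)*(q^2 + 5*q + 4) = q*(q + 1)^2*(q + 4)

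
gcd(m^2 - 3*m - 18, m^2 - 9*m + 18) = m - 6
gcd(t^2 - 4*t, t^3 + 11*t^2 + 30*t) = t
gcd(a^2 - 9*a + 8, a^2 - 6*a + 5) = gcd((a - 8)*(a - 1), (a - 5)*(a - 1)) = a - 1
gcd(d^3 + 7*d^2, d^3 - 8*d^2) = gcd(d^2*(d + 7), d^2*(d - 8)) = d^2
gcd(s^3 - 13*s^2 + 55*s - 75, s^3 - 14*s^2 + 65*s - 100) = s^2 - 10*s + 25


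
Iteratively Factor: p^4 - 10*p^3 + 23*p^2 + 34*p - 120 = (p + 2)*(p^3 - 12*p^2 + 47*p - 60) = (p - 3)*(p + 2)*(p^2 - 9*p + 20) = (p - 4)*(p - 3)*(p + 2)*(p - 5)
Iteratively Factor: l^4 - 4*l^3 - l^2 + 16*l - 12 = (l + 2)*(l^3 - 6*l^2 + 11*l - 6) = (l - 2)*(l + 2)*(l^2 - 4*l + 3) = (l - 3)*(l - 2)*(l + 2)*(l - 1)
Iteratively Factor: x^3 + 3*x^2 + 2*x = (x + 2)*(x^2 + x) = (x + 1)*(x + 2)*(x)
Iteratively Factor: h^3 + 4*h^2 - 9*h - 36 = (h - 3)*(h^2 + 7*h + 12) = (h - 3)*(h + 3)*(h + 4)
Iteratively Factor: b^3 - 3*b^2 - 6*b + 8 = (b - 1)*(b^2 - 2*b - 8) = (b - 1)*(b + 2)*(b - 4)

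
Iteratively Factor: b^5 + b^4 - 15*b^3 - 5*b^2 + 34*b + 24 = (b + 1)*(b^4 - 15*b^2 + 10*b + 24) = (b - 2)*(b + 1)*(b^3 + 2*b^2 - 11*b - 12) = (b - 3)*(b - 2)*(b + 1)*(b^2 + 5*b + 4) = (b - 3)*(b - 2)*(b + 1)*(b + 4)*(b + 1)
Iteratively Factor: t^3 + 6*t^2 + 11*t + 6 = (t + 2)*(t^2 + 4*t + 3) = (t + 1)*(t + 2)*(t + 3)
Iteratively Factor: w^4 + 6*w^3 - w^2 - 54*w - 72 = (w + 4)*(w^3 + 2*w^2 - 9*w - 18) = (w + 3)*(w + 4)*(w^2 - w - 6) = (w + 2)*(w + 3)*(w + 4)*(w - 3)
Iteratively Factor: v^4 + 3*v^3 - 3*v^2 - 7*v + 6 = (v + 3)*(v^3 - 3*v + 2) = (v - 1)*(v + 3)*(v^2 + v - 2) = (v - 1)^2*(v + 3)*(v + 2)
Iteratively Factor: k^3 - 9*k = (k)*(k^2 - 9) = k*(k + 3)*(k - 3)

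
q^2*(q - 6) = q^3 - 6*q^2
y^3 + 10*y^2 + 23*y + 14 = (y + 1)*(y + 2)*(y + 7)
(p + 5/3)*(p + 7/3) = p^2 + 4*p + 35/9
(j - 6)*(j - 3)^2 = j^3 - 12*j^2 + 45*j - 54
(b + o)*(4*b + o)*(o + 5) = 4*b^2*o + 20*b^2 + 5*b*o^2 + 25*b*o + o^3 + 5*o^2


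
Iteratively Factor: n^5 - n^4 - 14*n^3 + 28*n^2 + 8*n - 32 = (n - 2)*(n^4 + n^3 - 12*n^2 + 4*n + 16) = (n - 2)*(n + 1)*(n^3 - 12*n + 16) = (n - 2)^2*(n + 1)*(n^2 + 2*n - 8) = (n - 2)^2*(n + 1)*(n + 4)*(n - 2)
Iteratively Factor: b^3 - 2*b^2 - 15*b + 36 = (b - 3)*(b^2 + b - 12) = (b - 3)^2*(b + 4)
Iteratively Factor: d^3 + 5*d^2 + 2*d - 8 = (d - 1)*(d^2 + 6*d + 8) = (d - 1)*(d + 4)*(d + 2)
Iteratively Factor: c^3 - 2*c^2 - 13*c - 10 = (c + 1)*(c^2 - 3*c - 10) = (c - 5)*(c + 1)*(c + 2)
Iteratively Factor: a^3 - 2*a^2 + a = (a)*(a^2 - 2*a + 1) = a*(a - 1)*(a - 1)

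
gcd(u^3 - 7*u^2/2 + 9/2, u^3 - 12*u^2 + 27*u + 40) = u + 1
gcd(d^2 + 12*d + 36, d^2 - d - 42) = d + 6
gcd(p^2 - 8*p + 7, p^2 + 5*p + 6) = 1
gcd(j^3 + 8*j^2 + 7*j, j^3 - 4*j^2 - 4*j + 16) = 1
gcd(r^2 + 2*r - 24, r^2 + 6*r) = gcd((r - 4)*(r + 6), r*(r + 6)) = r + 6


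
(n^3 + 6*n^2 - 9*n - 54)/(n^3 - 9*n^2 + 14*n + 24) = (n^3 + 6*n^2 - 9*n - 54)/(n^3 - 9*n^2 + 14*n + 24)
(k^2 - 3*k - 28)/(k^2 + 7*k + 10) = (k^2 - 3*k - 28)/(k^2 + 7*k + 10)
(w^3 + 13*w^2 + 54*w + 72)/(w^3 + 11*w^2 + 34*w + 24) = (w + 3)/(w + 1)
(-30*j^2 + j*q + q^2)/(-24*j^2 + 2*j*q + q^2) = (-5*j + q)/(-4*j + q)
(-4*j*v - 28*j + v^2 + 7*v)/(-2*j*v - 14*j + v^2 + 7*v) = (-4*j + v)/(-2*j + v)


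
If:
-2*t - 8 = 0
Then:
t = -4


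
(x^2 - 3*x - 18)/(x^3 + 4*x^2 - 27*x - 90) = (x - 6)/(x^2 + x - 30)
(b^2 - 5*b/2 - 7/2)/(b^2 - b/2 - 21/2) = (b + 1)/(b + 3)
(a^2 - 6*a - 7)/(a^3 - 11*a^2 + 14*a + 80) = (a^2 - 6*a - 7)/(a^3 - 11*a^2 + 14*a + 80)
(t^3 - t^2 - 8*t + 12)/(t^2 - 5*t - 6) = (-t^3 + t^2 + 8*t - 12)/(-t^2 + 5*t + 6)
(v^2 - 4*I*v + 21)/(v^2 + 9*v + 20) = (v^2 - 4*I*v + 21)/(v^2 + 9*v + 20)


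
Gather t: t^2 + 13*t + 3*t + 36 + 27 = t^2 + 16*t + 63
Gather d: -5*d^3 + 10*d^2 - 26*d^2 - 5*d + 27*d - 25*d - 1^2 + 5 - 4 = -5*d^3 - 16*d^2 - 3*d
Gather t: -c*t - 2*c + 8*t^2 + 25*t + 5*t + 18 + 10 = -2*c + 8*t^2 + t*(30 - c) + 28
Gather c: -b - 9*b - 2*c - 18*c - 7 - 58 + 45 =-10*b - 20*c - 20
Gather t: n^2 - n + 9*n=n^2 + 8*n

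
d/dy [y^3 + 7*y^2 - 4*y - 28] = 3*y^2 + 14*y - 4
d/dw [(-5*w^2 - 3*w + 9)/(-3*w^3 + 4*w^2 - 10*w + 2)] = (-15*w^4 - 18*w^3 + 143*w^2 - 92*w + 84)/(9*w^6 - 24*w^5 + 76*w^4 - 92*w^3 + 116*w^2 - 40*w + 4)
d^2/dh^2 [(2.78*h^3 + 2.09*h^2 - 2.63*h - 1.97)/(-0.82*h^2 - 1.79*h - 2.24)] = (2.07004000000002*h^3 - 35.898888*h^2 - 95.328876*h - 36.676902)/(0.551368*h^6 + 3.610788*h^5 + 12.400614*h^4 + 25.462571*h^3 + 33.874848*h^2 + 26.944512*h + 11.239424)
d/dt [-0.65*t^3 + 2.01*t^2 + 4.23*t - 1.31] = -1.95*t^2 + 4.02*t + 4.23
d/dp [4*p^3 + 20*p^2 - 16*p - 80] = 12*p^2 + 40*p - 16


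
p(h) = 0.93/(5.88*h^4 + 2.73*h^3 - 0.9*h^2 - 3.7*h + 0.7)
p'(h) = 0.93*(-23.52*h^3 - 8.19*h^2 + 1.8*h + 3.7)/(5.88*h^4 + 2.73*h^3 - 0.9*h^2 - 3.7*h + 0.7)^2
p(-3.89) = 0.00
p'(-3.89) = 0.00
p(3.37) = 0.00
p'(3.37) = -0.00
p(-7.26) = 0.00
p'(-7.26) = 0.00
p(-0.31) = 0.54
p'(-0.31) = 0.95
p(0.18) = 34.53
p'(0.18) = 4642.68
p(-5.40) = 0.00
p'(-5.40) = 0.00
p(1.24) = 0.07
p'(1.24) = -0.25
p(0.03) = 1.58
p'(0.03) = 10.07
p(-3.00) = 0.00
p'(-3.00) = 0.00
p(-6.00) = 0.00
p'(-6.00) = 0.00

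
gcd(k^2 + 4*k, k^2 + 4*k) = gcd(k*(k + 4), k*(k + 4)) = k^2 + 4*k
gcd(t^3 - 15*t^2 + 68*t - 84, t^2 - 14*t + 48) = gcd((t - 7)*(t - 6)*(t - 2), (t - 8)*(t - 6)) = t - 6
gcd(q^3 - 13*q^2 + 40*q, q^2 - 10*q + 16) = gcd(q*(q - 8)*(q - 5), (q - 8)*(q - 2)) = q - 8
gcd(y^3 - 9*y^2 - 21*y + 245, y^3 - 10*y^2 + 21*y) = y - 7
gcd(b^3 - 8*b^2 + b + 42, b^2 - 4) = b + 2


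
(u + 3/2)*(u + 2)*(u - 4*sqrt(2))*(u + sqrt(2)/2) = u^4 - 7*sqrt(2)*u^3/2 + 7*u^3/2 - 49*sqrt(2)*u^2/4 - u^2 - 21*sqrt(2)*u/2 - 14*u - 12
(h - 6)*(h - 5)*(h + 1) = h^3 - 10*h^2 + 19*h + 30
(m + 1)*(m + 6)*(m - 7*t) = m^3 - 7*m^2*t + 7*m^2 - 49*m*t + 6*m - 42*t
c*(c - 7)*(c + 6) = c^3 - c^2 - 42*c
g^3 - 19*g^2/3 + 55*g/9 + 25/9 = (g - 5)*(g - 5/3)*(g + 1/3)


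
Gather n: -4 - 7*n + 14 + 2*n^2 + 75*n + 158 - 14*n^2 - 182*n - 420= -12*n^2 - 114*n - 252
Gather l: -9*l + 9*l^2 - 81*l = 9*l^2 - 90*l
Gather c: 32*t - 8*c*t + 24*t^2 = -8*c*t + 24*t^2 + 32*t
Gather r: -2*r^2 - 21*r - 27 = -2*r^2 - 21*r - 27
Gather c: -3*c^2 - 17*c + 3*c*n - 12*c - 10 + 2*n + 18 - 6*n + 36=-3*c^2 + c*(3*n - 29) - 4*n + 44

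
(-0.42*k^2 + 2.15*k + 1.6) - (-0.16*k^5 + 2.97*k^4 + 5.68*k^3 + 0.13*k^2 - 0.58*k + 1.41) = 0.16*k^5 - 2.97*k^4 - 5.68*k^3 - 0.55*k^2 + 2.73*k + 0.19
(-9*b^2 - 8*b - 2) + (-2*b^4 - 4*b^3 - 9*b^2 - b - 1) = -2*b^4 - 4*b^3 - 18*b^2 - 9*b - 3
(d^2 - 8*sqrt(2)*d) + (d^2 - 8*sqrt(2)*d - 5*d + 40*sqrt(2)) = 2*d^2 - 16*sqrt(2)*d - 5*d + 40*sqrt(2)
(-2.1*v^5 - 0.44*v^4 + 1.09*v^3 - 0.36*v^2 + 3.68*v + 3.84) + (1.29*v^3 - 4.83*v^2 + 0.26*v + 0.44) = -2.1*v^5 - 0.44*v^4 + 2.38*v^3 - 5.19*v^2 + 3.94*v + 4.28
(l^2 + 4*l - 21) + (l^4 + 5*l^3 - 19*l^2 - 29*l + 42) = l^4 + 5*l^3 - 18*l^2 - 25*l + 21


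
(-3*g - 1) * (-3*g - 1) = 9*g^2 + 6*g + 1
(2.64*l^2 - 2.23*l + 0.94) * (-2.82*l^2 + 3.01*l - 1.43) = -7.4448*l^4 + 14.235*l^3 - 13.1383*l^2 + 6.0183*l - 1.3442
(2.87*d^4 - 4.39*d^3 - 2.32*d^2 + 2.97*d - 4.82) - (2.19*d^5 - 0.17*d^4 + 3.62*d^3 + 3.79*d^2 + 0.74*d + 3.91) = -2.19*d^5 + 3.04*d^4 - 8.01*d^3 - 6.11*d^2 + 2.23*d - 8.73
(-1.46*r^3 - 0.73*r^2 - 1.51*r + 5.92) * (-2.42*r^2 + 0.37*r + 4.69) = 3.5332*r^5 + 1.2264*r^4 - 3.4633*r^3 - 18.3088*r^2 - 4.8915*r + 27.7648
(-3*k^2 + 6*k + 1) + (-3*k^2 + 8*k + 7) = -6*k^2 + 14*k + 8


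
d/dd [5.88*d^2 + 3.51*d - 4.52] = 11.76*d + 3.51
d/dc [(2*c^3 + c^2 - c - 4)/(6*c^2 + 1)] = (12*c^4 + 12*c^2 + 50*c - 1)/(36*c^4 + 12*c^2 + 1)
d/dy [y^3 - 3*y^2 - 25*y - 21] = 3*y^2 - 6*y - 25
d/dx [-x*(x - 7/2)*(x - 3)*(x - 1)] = -4*x^3 + 45*x^2/2 - 34*x + 21/2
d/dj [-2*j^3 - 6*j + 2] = -6*j^2 - 6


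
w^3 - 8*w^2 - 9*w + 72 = (w - 8)*(w - 3)*(w + 3)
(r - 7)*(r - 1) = r^2 - 8*r + 7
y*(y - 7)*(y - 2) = y^3 - 9*y^2 + 14*y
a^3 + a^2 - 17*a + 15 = (a - 3)*(a - 1)*(a + 5)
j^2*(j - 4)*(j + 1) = j^4 - 3*j^3 - 4*j^2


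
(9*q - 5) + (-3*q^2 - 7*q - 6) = -3*q^2 + 2*q - 11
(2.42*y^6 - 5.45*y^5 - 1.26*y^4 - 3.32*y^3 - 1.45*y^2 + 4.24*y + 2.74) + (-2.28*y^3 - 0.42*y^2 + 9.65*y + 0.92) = 2.42*y^6 - 5.45*y^5 - 1.26*y^4 - 5.6*y^3 - 1.87*y^2 + 13.89*y + 3.66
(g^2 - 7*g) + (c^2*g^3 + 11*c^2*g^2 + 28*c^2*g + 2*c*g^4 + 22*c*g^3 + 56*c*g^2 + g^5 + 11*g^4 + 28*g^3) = c^2*g^3 + 11*c^2*g^2 + 28*c^2*g + 2*c*g^4 + 22*c*g^3 + 56*c*g^2 + g^5 + 11*g^4 + 28*g^3 + g^2 - 7*g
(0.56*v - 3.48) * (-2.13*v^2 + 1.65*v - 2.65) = -1.1928*v^3 + 8.3364*v^2 - 7.226*v + 9.222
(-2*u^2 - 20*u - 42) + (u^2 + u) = -u^2 - 19*u - 42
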